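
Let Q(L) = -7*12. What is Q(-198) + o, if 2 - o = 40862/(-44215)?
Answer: -3584768/44215 ≈ -81.076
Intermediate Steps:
Q(L) = -84
o = 129292/44215 (o = 2 - 40862/(-44215) = 2 - 40862*(-1)/44215 = 2 - 1*(-40862/44215) = 2 + 40862/44215 = 129292/44215 ≈ 2.9242)
Q(-198) + o = -84 + 129292/44215 = -3584768/44215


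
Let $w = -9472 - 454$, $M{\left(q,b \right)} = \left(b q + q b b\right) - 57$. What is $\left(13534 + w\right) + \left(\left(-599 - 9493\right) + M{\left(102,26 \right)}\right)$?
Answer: $65063$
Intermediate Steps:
$M{\left(q,b \right)} = -57 + b q + q b^{2}$ ($M{\left(q,b \right)} = \left(b q + b q b\right) - 57 = \left(b q + q b^{2}\right) - 57 = -57 + b q + q b^{2}$)
$w = -9926$ ($w = -9472 - 454 = -9926$)
$\left(13534 + w\right) + \left(\left(-599 - 9493\right) + M{\left(102,26 \right)}\right) = \left(13534 - 9926\right) + \left(\left(-599 - 9493\right) + \left(-57 + 26 \cdot 102 + 102 \cdot 26^{2}\right)\right) = 3608 + \left(-10092 + \left(-57 + 2652 + 102 \cdot 676\right)\right) = 3608 + \left(-10092 + \left(-57 + 2652 + 68952\right)\right) = 3608 + \left(-10092 + 71547\right) = 3608 + 61455 = 65063$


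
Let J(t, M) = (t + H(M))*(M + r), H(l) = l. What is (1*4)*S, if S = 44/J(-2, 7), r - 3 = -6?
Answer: 44/5 ≈ 8.8000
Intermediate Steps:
r = -3 (r = 3 - 6 = -3)
J(t, M) = (-3 + M)*(M + t) (J(t, M) = (t + M)*(M - 3) = (M + t)*(-3 + M) = (-3 + M)*(M + t))
S = 11/5 (S = 44/(7² - 3*7 - 3*(-2) + 7*(-2)) = 44/(49 - 21 + 6 - 14) = 44/20 = 44*(1/20) = 11/5 ≈ 2.2000)
(1*4)*S = (1*4)*(11/5) = 4*(11/5) = 44/5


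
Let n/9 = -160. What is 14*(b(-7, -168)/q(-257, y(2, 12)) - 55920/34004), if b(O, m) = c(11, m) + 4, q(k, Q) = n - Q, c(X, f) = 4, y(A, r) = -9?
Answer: -281027432/12164931 ≈ -23.101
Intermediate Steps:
n = -1440 (n = 9*(-160) = -1440)
q(k, Q) = -1440 - Q
b(O, m) = 8 (b(O, m) = 4 + 4 = 8)
14*(b(-7, -168)/q(-257, y(2, 12)) - 55920/34004) = 14*(8/(-1440 - 1*(-9)) - 55920/34004) = 14*(8/(-1440 + 9) - 55920*1/34004) = 14*(8/(-1431) - 13980/8501) = 14*(8*(-1/1431) - 13980/8501) = 14*(-8/1431 - 13980/8501) = 14*(-20073388/12164931) = -281027432/12164931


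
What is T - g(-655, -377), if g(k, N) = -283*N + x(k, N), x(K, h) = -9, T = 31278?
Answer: -75404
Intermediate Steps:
g(k, N) = -9 - 283*N (g(k, N) = -283*N - 9 = -9 - 283*N)
T - g(-655, -377) = 31278 - (-9 - 283*(-377)) = 31278 - (-9 + 106691) = 31278 - 1*106682 = 31278 - 106682 = -75404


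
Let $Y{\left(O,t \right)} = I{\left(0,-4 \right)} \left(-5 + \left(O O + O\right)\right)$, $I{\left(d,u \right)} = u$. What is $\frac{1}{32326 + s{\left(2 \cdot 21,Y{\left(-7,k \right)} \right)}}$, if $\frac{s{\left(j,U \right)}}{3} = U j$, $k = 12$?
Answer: $\frac{1}{13678} \approx 7.311 \cdot 10^{-5}$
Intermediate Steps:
$Y{\left(O,t \right)} = 20 - 4 O - 4 O^{2}$ ($Y{\left(O,t \right)} = - 4 \left(-5 + \left(O O + O\right)\right) = - 4 \left(-5 + \left(O^{2} + O\right)\right) = - 4 \left(-5 + \left(O + O^{2}\right)\right) = - 4 \left(-5 + O + O^{2}\right) = 20 - 4 O - 4 O^{2}$)
$s{\left(j,U \right)} = 3 U j$
$\frac{1}{32326 + s{\left(2 \cdot 21,Y{\left(-7,k \right)} \right)}} = \frac{1}{32326 + 3 \left(20 - -28 - 4 \left(-7\right)^{2}\right) 2 \cdot 21} = \frac{1}{32326 + 3 \left(20 + 28 - 196\right) 42} = \frac{1}{32326 + 3 \left(-148\right) 42} = \frac{1}{32326 - 18648} = \frac{1}{13678}$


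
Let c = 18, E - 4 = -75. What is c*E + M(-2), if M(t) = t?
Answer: -1280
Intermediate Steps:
E = -71 (E = 4 - 75 = -71)
c*E + M(-2) = 18*(-71) - 2 = -1278 - 2 = -1280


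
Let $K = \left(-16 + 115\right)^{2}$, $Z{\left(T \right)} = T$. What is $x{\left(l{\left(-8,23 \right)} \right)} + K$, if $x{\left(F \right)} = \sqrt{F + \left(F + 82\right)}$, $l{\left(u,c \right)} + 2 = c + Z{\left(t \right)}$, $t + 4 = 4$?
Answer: $9801 + 2 \sqrt{31} \approx 9812.1$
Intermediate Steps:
$t = 0$ ($t = -4 + 4 = 0$)
$K = 9801$ ($K = 99^{2} = 9801$)
$l{\left(u,c \right)} = -2 + c$ ($l{\left(u,c \right)} = -2 + \left(c + 0\right) = -2 + c$)
$x{\left(F \right)} = \sqrt{82 + 2 F}$ ($x{\left(F \right)} = \sqrt{F + \left(82 + F\right)} = \sqrt{82 + 2 F}$)
$x{\left(l{\left(-8,23 \right)} \right)} + K = \sqrt{82 + 2 \left(-2 + 23\right)} + 9801 = \sqrt{82 + 2 \cdot 21} + 9801 = \sqrt{82 + 42} + 9801 = \sqrt{124} + 9801 = 2 \sqrt{31} + 9801 = 9801 + 2 \sqrt{31}$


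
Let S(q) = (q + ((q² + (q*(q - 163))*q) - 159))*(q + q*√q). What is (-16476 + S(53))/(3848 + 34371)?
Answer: -16249687/38219 - 16233211*√53/38219 ≈ -3517.3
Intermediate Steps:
S(q) = (q + q^(3/2))*(-159 + q + q² + q²*(-163 + q)) (S(q) = (q + ((q² + (q*(-163 + q))*q) - 159))*(q + q^(3/2)) = (q + ((q² + q²*(-163 + q)) - 159))*(q + q^(3/2)) = (q + (-159 + q² + q²*(-163 + q)))*(q + q^(3/2)) = (-159 + q + q² + q²*(-163 + q))*(q + q^(3/2)) = (q + q^(3/2))*(-159 + q + q² + q²*(-163 + q)))
(-16476 + S(53))/(3848 + 34371) = (-16476 + (53² + 53⁴ + 53^(5/2) + 53^(9/2) - 162*53³ - 24118074*√53 - 159*53 - 8427*√53))/(3848 + 34371) = (-16476 + (2809 + 7890481 + 2809*√53 + 7890481*√53 - 162*148877 - 24118074*√53 - 8427 - 8427*√53))/38219 = (-16476 + (2809 + 7890481 + 2809*√53 + 7890481*√53 - 24118074 - 24118074*√53 - 8427 - 8427*√53))*(1/38219) = (-16476 + (-16233211 - 16233211*√53))*(1/38219) = (-16249687 - 16233211*√53)*(1/38219) = -16249687/38219 - 16233211*√53/38219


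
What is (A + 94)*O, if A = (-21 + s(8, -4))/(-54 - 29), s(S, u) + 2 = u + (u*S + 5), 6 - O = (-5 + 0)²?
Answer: -149264/83 ≈ -1798.4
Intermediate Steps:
O = -19 (O = 6 - (-5 + 0)² = 6 - 1*(-5)² = 6 - 1*25 = 6 - 25 = -19)
s(S, u) = 3 + u + S*u (s(S, u) = -2 + (u + (u*S + 5)) = -2 + (u + (S*u + 5)) = -2 + (u + (5 + S*u)) = -2 + (5 + u + S*u) = 3 + u + S*u)
A = 54/83 (A = (-21 + (3 - 4 + 8*(-4)))/(-54 - 29) = (-21 + (3 - 4 - 32))/(-83) = (-21 - 33)*(-1/83) = -54*(-1/83) = 54/83 ≈ 0.65060)
(A + 94)*O = (54/83 + 94)*(-19) = (7856/83)*(-19) = -149264/83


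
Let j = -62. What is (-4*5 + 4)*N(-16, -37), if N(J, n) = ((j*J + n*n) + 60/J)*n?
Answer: 1395492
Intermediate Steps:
N(J, n) = n*(n**2 - 62*J + 60/J) (N(J, n) = ((-62*J + n*n) + 60/J)*n = ((-62*J + n**2) + 60/J)*n = ((n**2 - 62*J) + 60/J)*n = (n**2 - 62*J + 60/J)*n = n*(n**2 - 62*J + 60/J))
(-4*5 + 4)*N(-16, -37) = (-4*5 + 4)*(-37*(60 - 16*((-37)**2 - 62*(-16)))/(-16)) = (-20 + 4)*(-37*(-1/16)*(60 - 16*(1369 + 992))) = -(-592)*(-1)*(60 - 16*2361)/16 = -(-592)*(-1)*(60 - 37776)/16 = -(-592)*(-1)*(-37716)/16 = -16*(-348873/4) = 1395492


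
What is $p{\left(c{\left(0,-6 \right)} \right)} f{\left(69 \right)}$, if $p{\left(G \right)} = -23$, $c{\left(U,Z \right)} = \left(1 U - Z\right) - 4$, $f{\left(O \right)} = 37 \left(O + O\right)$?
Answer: $-117438$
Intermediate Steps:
$f{\left(O \right)} = 74 O$ ($f{\left(O \right)} = 37 \cdot 2 O = 74 O$)
$c{\left(U,Z \right)} = -4 + U - Z$ ($c{\left(U,Z \right)} = \left(U - Z\right) - 4 = -4 + U - Z$)
$p{\left(c{\left(0,-6 \right)} \right)} f{\left(69 \right)} = - 23 \cdot 74 \cdot 69 = \left(-23\right) 5106 = -117438$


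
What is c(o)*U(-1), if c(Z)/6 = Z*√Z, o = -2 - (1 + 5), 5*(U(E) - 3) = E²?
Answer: -1536*I*√2/5 ≈ -434.45*I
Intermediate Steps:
U(E) = 3 + E²/5
o = -8 (o = -2 - 1*6 = -2 - 6 = -8)
c(Z) = 6*Z^(3/2) (c(Z) = 6*(Z*√Z) = 6*Z^(3/2))
c(o)*U(-1) = (6*(-8)^(3/2))*(3 + (⅕)*(-1)²) = (6*(-16*I*√2))*(3 + (⅕)*1) = (-96*I*√2)*(3 + ⅕) = -96*I*√2*(16/5) = -1536*I*√2/5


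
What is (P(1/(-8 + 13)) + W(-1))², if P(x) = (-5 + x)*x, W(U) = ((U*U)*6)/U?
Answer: 30276/625 ≈ 48.442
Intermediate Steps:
W(U) = 6*U (W(U) = (U²*6)/U = (6*U²)/U = 6*U)
P(x) = x*(-5 + x)
(P(1/(-8 + 13)) + W(-1))² = ((-5 + 1/(-8 + 13))/(-8 + 13) + 6*(-1))² = ((-5 + 1/5)/5 - 6)² = ((-5 + ⅕)/5 - 6)² = ((⅕)*(-24/5) - 6)² = (-24/25 - 6)² = (-174/25)² = 30276/625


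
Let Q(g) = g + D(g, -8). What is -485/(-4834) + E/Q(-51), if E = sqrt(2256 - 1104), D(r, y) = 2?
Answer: 485/4834 - 24*sqrt(2)/49 ≈ -0.59235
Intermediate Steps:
E = 24*sqrt(2) (E = sqrt(1152) = 24*sqrt(2) ≈ 33.941)
Q(g) = 2 + g (Q(g) = g + 2 = 2 + g)
-485/(-4834) + E/Q(-51) = -485/(-4834) + (24*sqrt(2))/(2 - 51) = -485*(-1/4834) + (24*sqrt(2))/(-49) = 485/4834 + (24*sqrt(2))*(-1/49) = 485/4834 - 24*sqrt(2)/49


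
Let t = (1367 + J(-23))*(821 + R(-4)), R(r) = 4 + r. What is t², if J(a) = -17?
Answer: 1228439722500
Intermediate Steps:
t = 1108350 (t = (1367 - 17)*(821 + (4 - 4)) = 1350*(821 + 0) = 1350*821 = 1108350)
t² = 1108350² = 1228439722500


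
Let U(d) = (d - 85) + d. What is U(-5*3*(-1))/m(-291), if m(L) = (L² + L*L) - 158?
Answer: -55/169204 ≈ -0.00032505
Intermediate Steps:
U(d) = -85 + 2*d (U(d) = (-85 + d) + d = -85 + 2*d)
m(L) = -158 + 2*L² (m(L) = (L² + L²) - 158 = 2*L² - 158 = -158 + 2*L²)
U(-5*3*(-1))/m(-291) = (-85 + 2*(-5*3*(-1)))/(-158 + 2*(-291)²) = (-85 + 2*(-15*(-1)))/(-158 + 2*84681) = (-85 + 2*15)/(-158 + 169362) = (-85 + 30)/169204 = -55*1/169204 = -55/169204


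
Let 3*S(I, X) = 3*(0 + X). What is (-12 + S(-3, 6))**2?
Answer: 36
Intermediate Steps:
S(I, X) = X (S(I, X) = (3*(0 + X))/3 = (3*X)/3 = X)
(-12 + S(-3, 6))**2 = (-12 + 6)**2 = (-6)**2 = 36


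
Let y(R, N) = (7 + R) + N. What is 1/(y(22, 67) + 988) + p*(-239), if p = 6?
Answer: -1554455/1084 ≈ -1434.0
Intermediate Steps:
y(R, N) = 7 + N + R
1/(y(22, 67) + 988) + p*(-239) = 1/((7 + 67 + 22) + 988) + 6*(-239) = 1/(96 + 988) - 1434 = 1/1084 - 1434 = -1554455/1084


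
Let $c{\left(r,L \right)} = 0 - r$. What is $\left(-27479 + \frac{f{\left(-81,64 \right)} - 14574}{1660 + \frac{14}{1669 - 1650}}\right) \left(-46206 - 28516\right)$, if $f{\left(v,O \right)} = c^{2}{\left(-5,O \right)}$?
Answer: $\frac{32405018404717}{15777} \approx 2.0539 \cdot 10^{9}$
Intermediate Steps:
$c{\left(r,L \right)} = - r$
$f{\left(v,O \right)} = 25$ ($f{\left(v,O \right)} = \left(\left(-1\right) \left(-5\right)\right)^{2} = 5^{2} = 25$)
$\left(-27479 + \frac{f{\left(-81,64 \right)} - 14574}{1660 + \frac{14}{1669 - 1650}}\right) \left(-46206 - 28516\right) = \left(-27479 + \frac{25 - 14574}{1660 + \frac{14}{1669 - 1650}}\right) \left(-46206 - 28516\right) = \left(-27479 - \frac{14549}{1660 + \frac{14}{19}}\right) \left(-74722\right) = \left(-27479 - \frac{14549}{\frac{31554}{19}}\right) \left(-74722\right) = \left(-27479 - \frac{276431}{31554}\right) \left(-74722\right) = \left(- \frac{867348797}{31554}\right) \left(-74722\right) = \frac{32405018404717}{15777}$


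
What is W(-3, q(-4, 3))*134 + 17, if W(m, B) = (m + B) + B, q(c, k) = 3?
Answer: 419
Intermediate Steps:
W(m, B) = m + 2*B (W(m, B) = (B + m) + B = m + 2*B)
W(-3, q(-4, 3))*134 + 17 = (-3 + 2*3)*134 + 17 = (-3 + 6)*134 + 17 = 3*134 + 17 = 402 + 17 = 419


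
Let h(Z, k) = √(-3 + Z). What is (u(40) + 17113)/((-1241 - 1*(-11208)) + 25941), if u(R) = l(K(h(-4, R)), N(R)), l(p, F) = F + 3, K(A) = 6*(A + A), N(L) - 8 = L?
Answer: 4291/8977 ≈ 0.47800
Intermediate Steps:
N(L) = 8 + L
K(A) = 12*A (K(A) = 6*(2*A) = 12*A)
l(p, F) = 3 + F
u(R) = 11 + R (u(R) = 3 + (8 + R) = 11 + R)
(u(40) + 17113)/((-1241 - 1*(-11208)) + 25941) = ((11 + 40) + 17113)/((-1241 - 1*(-11208)) + 25941) = (51 + 17113)/((-1241 + 11208) + 25941) = 17164/(9967 + 25941) = 17164/35908 = 17164*(1/35908) = 4291/8977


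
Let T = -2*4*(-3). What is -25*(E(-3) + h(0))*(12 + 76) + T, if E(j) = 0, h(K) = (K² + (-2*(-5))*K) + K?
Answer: 24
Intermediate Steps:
h(K) = K² + 11*K (h(K) = (K² + 10*K) + K = K² + 11*K)
T = 24 (T = -8*(-3) = 24)
-25*(E(-3) + h(0))*(12 + 76) + T = -25*(0 + 0*(11 + 0))*(12 + 76) + 24 = -25*(0 + 0*11)*88 + 24 = -25*(0 + 0)*88 + 24 = -0*88 + 24 = -25*0 + 24 = 0 + 24 = 24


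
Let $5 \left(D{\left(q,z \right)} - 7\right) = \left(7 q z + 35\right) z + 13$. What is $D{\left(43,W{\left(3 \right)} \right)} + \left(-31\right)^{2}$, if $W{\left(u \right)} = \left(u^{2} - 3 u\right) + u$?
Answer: $\frac{7667}{5} \approx 1533.4$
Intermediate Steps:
$W{\left(u \right)} = u^{2} - 2 u$
$D{\left(q,z \right)} = \frac{48}{5} + \frac{z \left(35 + 7 q z\right)}{5}$ ($D{\left(q,z \right)} = 7 + \frac{\left(7 q z + 35\right) z + 13}{5} = 7 + \frac{\left(35 + 7 q z\right) z + 13}{5} = 7 + \frac{z \left(35 + 7 q z\right) + 13}{5} = 7 + \frac{13 + z \left(35 + 7 q z\right)}{5} = 7 + \left(\frac{13}{5} + \frac{z \left(35 + 7 q z\right)}{5}\right) = \frac{48}{5} + \frac{z \left(35 + 7 q z\right)}{5}$)
$D{\left(43,W{\left(3 \right)} \right)} + \left(-31\right)^{2} = \left(\frac{48}{5} + 7 \cdot 3 \left(-2 + 3\right) + \frac{7}{5} \cdot 43 \left(3 \left(-2 + 3\right)\right)^{2}\right) + \left(-31\right)^{2} = \left(\frac{48}{5} + 7 \cdot 3 \cdot 1 + \frac{7}{5} \cdot 43 \left(3 \cdot 1\right)^{2}\right) + 961 = \left(\frac{48}{5} + 7 \cdot 3 + \frac{7}{5} \cdot 43 \cdot 3^{2}\right) + 961 = \left(\frac{48}{5} + 21 + \frac{7}{5} \cdot 43 \cdot 9\right) + 961 = \left(\frac{48}{5} + 21 + \frac{2709}{5}\right) + 961 = \frac{2862}{5} + 961 = \frac{7667}{5}$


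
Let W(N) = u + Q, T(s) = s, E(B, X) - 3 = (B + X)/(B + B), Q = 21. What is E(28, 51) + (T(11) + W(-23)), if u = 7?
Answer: 2431/56 ≈ 43.411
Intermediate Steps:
E(B, X) = 3 + (B + X)/(2*B) (E(B, X) = 3 + (B + X)/(B + B) = 3 + (B + X)/((2*B)) = 3 + (B + X)*(1/(2*B)) = 3 + (B + X)/(2*B))
W(N) = 28 (W(N) = 7 + 21 = 28)
E(28, 51) + (T(11) + W(-23)) = (½)*(51 + 7*28)/28 + (11 + 28) = (½)*(1/28)*(51 + 196) + 39 = (½)*(1/28)*247 + 39 = 247/56 + 39 = 2431/56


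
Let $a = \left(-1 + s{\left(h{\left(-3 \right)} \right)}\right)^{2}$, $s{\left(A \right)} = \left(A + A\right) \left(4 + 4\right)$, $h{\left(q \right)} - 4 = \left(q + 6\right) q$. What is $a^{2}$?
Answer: $43046721$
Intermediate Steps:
$h{\left(q \right)} = 4 + q \left(6 + q\right)$ ($h{\left(q \right)} = 4 + \left(q + 6\right) q = 4 + \left(6 + q\right) q = 4 + q \left(6 + q\right)$)
$s{\left(A \right)} = 16 A$ ($s{\left(A \right)} = 2 A 8 = 16 A$)
$a = 6561$ ($a = \left(-1 + 16 \left(4 + \left(-3\right)^{2} + 6 \left(-3\right)\right)\right)^{2} = \left(-1 + 16 \left(4 + 9 - 18\right)\right)^{2} = \left(-1 + 16 \left(-5\right)\right)^{2} = \left(-1 - 80\right)^{2} = \left(-81\right)^{2} = 6561$)
$a^{2} = 6561^{2} = 43046721$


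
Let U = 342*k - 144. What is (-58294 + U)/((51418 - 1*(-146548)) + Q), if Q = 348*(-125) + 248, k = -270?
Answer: -75389/77357 ≈ -0.97456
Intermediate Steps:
U = -92484 (U = 342*(-270) - 144 = -92340 - 144 = -92484)
Q = -43252 (Q = -43500 + 248 = -43252)
(-58294 + U)/((51418 - 1*(-146548)) + Q) = (-58294 - 92484)/((51418 - 1*(-146548)) - 43252) = -150778/((51418 + 146548) - 43252) = -150778/(197966 - 43252) = -150778/154714 = -150778*1/154714 = -75389/77357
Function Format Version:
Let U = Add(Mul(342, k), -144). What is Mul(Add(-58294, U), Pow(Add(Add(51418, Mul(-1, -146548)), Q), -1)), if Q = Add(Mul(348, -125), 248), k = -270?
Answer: Rational(-75389, 77357) ≈ -0.97456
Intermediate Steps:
U = -92484 (U = Add(Mul(342, -270), -144) = Add(-92340, -144) = -92484)
Q = -43252 (Q = Add(-43500, 248) = -43252)
Mul(Add(-58294, U), Pow(Add(Add(51418, Mul(-1, -146548)), Q), -1)) = Mul(Add(-58294, -92484), Pow(Add(Add(51418, Mul(-1, -146548)), -43252), -1)) = Mul(-150778, Pow(Add(Add(51418, 146548), -43252), -1)) = Mul(-150778, Pow(Add(197966, -43252), -1)) = Mul(-150778, Pow(154714, -1)) = Mul(-150778, Rational(1, 154714)) = Rational(-75389, 77357)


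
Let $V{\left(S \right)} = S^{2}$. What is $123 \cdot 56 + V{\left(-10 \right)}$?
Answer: $6988$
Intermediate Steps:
$123 \cdot 56 + V{\left(-10 \right)} = 123 \cdot 56 + \left(-10\right)^{2} = 6888 + 100 = 6988$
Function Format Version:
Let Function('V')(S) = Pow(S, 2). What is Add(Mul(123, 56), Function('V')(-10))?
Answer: 6988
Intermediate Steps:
Add(Mul(123, 56), Function('V')(-10)) = Add(Mul(123, 56), Pow(-10, 2)) = Add(6888, 100) = 6988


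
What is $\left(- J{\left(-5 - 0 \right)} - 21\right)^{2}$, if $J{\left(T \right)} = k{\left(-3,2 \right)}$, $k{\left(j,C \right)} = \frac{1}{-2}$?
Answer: $\frac{1681}{4} \approx 420.25$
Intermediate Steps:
$k{\left(j,C \right)} = - \frac{1}{2}$
$J{\left(T \right)} = - \frac{1}{2}$
$\left(- J{\left(-5 - 0 \right)} - 21\right)^{2} = \left(\left(-1\right) \left(- \frac{1}{2}\right) - 21\right)^{2} = \left(\frac{1}{2} - 21\right)^{2} = \left(- \frac{41}{2}\right)^{2} = \frac{1681}{4}$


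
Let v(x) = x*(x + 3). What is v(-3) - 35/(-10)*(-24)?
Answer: -84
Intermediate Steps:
v(x) = x*(3 + x)
v(-3) - 35/(-10)*(-24) = -3*(3 - 3) - 35/(-10)*(-24) = -3*0 - 35*(-⅒)*(-24) = 0 + (7/2)*(-24) = 0 - 84 = -84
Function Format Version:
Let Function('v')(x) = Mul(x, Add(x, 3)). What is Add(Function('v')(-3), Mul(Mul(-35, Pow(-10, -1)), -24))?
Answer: -84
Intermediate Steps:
Function('v')(x) = Mul(x, Add(3, x))
Add(Function('v')(-3), Mul(Mul(-35, Pow(-10, -1)), -24)) = Add(Mul(-3, Add(3, -3)), Mul(Mul(-35, Pow(-10, -1)), -24)) = Add(Mul(-3, 0), Mul(Mul(-35, Rational(-1, 10)), -24)) = Add(0, Mul(Rational(7, 2), -24)) = Add(0, -84) = -84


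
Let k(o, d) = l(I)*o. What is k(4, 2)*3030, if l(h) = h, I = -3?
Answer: -36360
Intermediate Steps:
k(o, d) = -3*o
k(4, 2)*3030 = -3*4*3030 = -12*3030 = -36360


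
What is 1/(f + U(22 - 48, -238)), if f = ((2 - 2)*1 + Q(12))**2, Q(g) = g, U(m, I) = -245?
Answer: -1/101 ≈ -0.0099010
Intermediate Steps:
f = 144 (f = ((2 - 2)*1 + 12)**2 = (0*1 + 12)**2 = (0 + 12)**2 = 12**2 = 144)
1/(f + U(22 - 48, -238)) = 1/(144 - 245) = 1/(-101) = -1/101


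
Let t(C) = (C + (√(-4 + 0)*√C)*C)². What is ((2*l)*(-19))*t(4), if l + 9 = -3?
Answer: -109440 + 58368*I ≈ -1.0944e+5 + 58368.0*I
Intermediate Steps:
l = -12 (l = -9 - 3 = -12)
t(C) = (C + 2*I*C^(3/2))² (t(C) = (C + (√(-4)*√C)*C)² = (C + ((2*I)*√C)*C)² = (C + (2*I*√C)*C)² = (C + 2*I*C^(3/2))²)
((2*l)*(-19))*t(4) = ((2*(-12))*(-19))*(4 + 2*I*4^(3/2))² = (-24*(-19))*(4 + 2*I*8)² = 456*(4 + 16*I)²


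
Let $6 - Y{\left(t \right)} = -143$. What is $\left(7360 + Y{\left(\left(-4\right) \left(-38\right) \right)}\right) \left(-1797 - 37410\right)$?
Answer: $-294405363$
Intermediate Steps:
$Y{\left(t \right)} = 149$ ($Y{\left(t \right)} = 6 - -143 = 6 + 143 = 149$)
$\left(7360 + Y{\left(\left(-4\right) \left(-38\right) \right)}\right) \left(-1797 - 37410\right) = \left(7360 + 149\right) \left(-1797 - 37410\right) = 7509 \left(-39207\right) = -294405363$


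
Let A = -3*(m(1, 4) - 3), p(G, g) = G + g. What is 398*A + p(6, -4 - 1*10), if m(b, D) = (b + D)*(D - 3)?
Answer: -2396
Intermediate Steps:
m(b, D) = (-3 + D)*(D + b) (m(b, D) = (D + b)*(-3 + D) = (-3 + D)*(D + b))
A = -6 (A = -3*((4² - 3*4 - 3*1 + 4*1) - 3) = -3*((16 - 12 - 3 + 4) - 3) = -3*(5 - 3) = -3*2 = -6)
398*A + p(6, -4 - 1*10) = 398*(-6) + (6 + (-4 - 1*10)) = -2388 + (6 + (-4 - 10)) = -2388 + (6 - 14) = -2388 - 8 = -2396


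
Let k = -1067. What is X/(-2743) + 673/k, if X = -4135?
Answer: 2566006/2926781 ≈ 0.87673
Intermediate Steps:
X/(-2743) + 673/k = -4135/(-2743) + 673/(-1067) = -4135*(-1/2743) + 673*(-1/1067) = 4135/2743 - 673/1067 = 2566006/2926781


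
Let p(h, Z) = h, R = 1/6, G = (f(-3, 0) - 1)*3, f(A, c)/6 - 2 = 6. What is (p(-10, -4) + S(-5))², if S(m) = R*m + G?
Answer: 609961/36 ≈ 16943.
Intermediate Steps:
f(A, c) = 48 (f(A, c) = 12 + 6*6 = 12 + 36 = 48)
G = 141 (G = (48 - 1)*3 = 47*3 = 141)
R = ⅙ ≈ 0.16667
S(m) = 141 + m/6 (S(m) = m/6 + 141 = 141 + m/6)
(p(-10, -4) + S(-5))² = (-10 + (141 + (⅙)*(-5)))² = (-10 + (141 - ⅚))² = (-10 + 841/6)² = (781/6)² = 609961/36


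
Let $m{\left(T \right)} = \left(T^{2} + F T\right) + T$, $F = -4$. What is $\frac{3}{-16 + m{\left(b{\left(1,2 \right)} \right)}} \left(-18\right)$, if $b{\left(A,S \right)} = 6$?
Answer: $-27$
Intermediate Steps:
$m{\left(T \right)} = T^{2} - 3 T$ ($m{\left(T \right)} = \left(T^{2} - 4 T\right) + T = T^{2} - 3 T$)
$\frac{3}{-16 + m{\left(b{\left(1,2 \right)} \right)}} \left(-18\right) = \frac{3}{-16 + 6 \left(-3 + 6\right)} \left(-18\right) = \frac{3}{-16 + 6 \cdot 3} \left(-18\right) = \frac{3}{-16 + 18} \left(-18\right) = \frac{3}{2} \left(-18\right) = -27$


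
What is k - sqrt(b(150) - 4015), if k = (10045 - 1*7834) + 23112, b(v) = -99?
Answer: 25323 - 11*I*sqrt(34) ≈ 25323.0 - 64.141*I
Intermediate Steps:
k = 25323 (k = (10045 - 7834) + 23112 = 2211 + 23112 = 25323)
k - sqrt(b(150) - 4015) = 25323 - sqrt(-99 - 4015) = 25323 - sqrt(-4114) = 25323 - 11*I*sqrt(34)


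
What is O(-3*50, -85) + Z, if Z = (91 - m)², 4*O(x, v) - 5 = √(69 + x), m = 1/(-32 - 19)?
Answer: 86205661/10404 + 9*I/4 ≈ 8285.8 + 2.25*I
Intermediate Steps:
m = -1/51 (m = 1/(-51) = -1/51 ≈ -0.019608)
O(x, v) = 5/4 + √(69 + x)/4
Z = 21548164/2601 (Z = (91 - 1*(-1/51))² = (91 + 1/51)² = (4642/51)² = 21548164/2601 ≈ 8284.6)
O(-3*50, -85) + Z = (5/4 + √(69 - 3*50)/4) + 21548164/2601 = (5/4 + √(69 - 150)/4) + 21548164/2601 = (5/4 + √(-81)/4) + 21548164/2601 = (5/4 + (9*I)/4) + 21548164/2601 = (5/4 + 9*I/4) + 21548164/2601 = 86205661/10404 + 9*I/4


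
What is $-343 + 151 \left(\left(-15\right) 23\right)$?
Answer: $-52438$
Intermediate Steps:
$-343 + 151 \left(\left(-15\right) 23\right) = -343 + 151 \left(-345\right) = -343 - 52095 = -52438$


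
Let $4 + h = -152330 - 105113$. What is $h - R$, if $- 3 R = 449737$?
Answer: $- \frac{322604}{3} \approx -1.0753 \cdot 10^{5}$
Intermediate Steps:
$h = -257447$ ($h = -4 - 257443 = -257447$)
$R = - \frac{449737}{3}$ ($R = \left(- \frac{1}{3}\right) 449737 = - \frac{449737}{3} \approx -1.4991 \cdot 10^{5}$)
$h - R = -257447 - - \frac{449737}{3} = -257447 + \frac{449737}{3} = - \frac{322604}{3}$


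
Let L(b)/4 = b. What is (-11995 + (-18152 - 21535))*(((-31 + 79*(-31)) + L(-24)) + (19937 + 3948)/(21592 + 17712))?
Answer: 153865247187/1156 ≈ 1.3310e+8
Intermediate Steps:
L(b) = 4*b
(-11995 + (-18152 - 21535))*(((-31 + 79*(-31)) + L(-24)) + (19937 + 3948)/(21592 + 17712)) = (-11995 + (-18152 - 21535))*(((-31 + 79*(-31)) + 4*(-24)) + (19937 + 3948)/(21592 + 17712)) = (-11995 - 39687)*(((-31 - 2449) - 96) + 23885/39304) = -51682*((-2480 - 96) + 23885*(1/39304)) = -51682*(-2576 + 1405/2312) = -51682*(-5954307/2312) = 153865247187/1156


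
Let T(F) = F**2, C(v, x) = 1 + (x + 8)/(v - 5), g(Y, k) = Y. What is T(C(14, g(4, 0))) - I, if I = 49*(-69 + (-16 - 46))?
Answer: 57820/9 ≈ 6424.4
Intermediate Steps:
C(v, x) = 1 + (8 + x)/(-5 + v)
I = -6419 (I = 49*(-69 - 62) = 49*(-131) = -6419)
T(C(14, g(4, 0))) - I = ((3 + 14 + 4)/(-5 + 14))**2 - 1*(-6419) = (21/9)**2 + 6419 = ((1/9)*21)**2 + 6419 = (7/3)**2 + 6419 = 49/9 + 6419 = 57820/9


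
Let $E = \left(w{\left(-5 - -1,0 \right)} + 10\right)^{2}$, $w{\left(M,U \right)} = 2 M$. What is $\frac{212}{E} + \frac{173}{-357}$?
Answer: $\frac{18748}{357} \approx 52.515$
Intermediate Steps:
$E = 4$ ($E = \left(2 \left(-5 - -1\right) + 10\right)^{2} = \left(2 \left(-5 + 1\right) + 10\right)^{2} = \left(2 \left(-4\right) + 10\right)^{2} = \left(-8 + 10\right)^{2} = 2^{2} = 4$)
$\frac{212}{E} + \frac{173}{-357} = \frac{212}{4} + \frac{173}{-357} = 212 \cdot \frac{1}{4} + 173 \left(- \frac{1}{357}\right) = 53 - \frac{173}{357} = \frac{18748}{357}$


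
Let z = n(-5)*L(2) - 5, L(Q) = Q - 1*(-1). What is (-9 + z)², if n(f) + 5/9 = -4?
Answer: 6889/9 ≈ 765.44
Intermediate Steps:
L(Q) = 1 + Q (L(Q) = Q + 1 = 1 + Q)
n(f) = -41/9 (n(f) = -5/9 - 4 = -41/9)
z = -56/3 (z = -41*(1 + 2)/9 - 5 = -41/9*3 - 5 = -41/3 - 5 = -56/3 ≈ -18.667)
(-9 + z)² = (-9 - 56/3)² = (-83/3)² = 6889/9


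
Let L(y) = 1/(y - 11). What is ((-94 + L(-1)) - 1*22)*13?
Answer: -18109/12 ≈ -1509.1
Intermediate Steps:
L(y) = 1/(-11 + y)
((-94 + L(-1)) - 1*22)*13 = ((-94 + 1/(-11 - 1)) - 1*22)*13 = ((-94 + 1/(-12)) - 22)*13 = ((-94 - 1/12) - 22)*13 = (-1129/12 - 22)*13 = -1393/12*13 = -18109/12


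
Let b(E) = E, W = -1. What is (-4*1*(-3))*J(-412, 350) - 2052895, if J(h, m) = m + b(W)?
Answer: -2048707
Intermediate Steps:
J(h, m) = -1 + m (J(h, m) = m - 1 = -1 + m)
(-4*1*(-3))*J(-412, 350) - 2052895 = (-4*1*(-3))*(-1 + 350) - 2052895 = -4*(-3)*349 - 2052895 = 12*349 - 2052895 = 4188 - 2052895 = -2048707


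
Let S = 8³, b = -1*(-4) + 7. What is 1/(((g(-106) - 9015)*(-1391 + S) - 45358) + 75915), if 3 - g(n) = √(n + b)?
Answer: 1590421/12647209466384 - 879*I*√95/63236047331920 ≈ 1.2575e-7 - 1.3548e-10*I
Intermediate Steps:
b = 11 (b = 4 + 7 = 11)
S = 512
g(n) = 3 - √(11 + n) (g(n) = 3 - √(n + 11) = 3 - √(11 + n))
1/(((g(-106) - 9015)*(-1391 + S) - 45358) + 75915) = 1/((((3 - √(11 - 106)) - 9015)*(-1391 + 512) - 45358) + 75915) = 1/((((3 - √(-95)) - 9015)*(-879) - 45358) + 75915) = 1/((((3 - I*√95) - 9015)*(-879) - 45358) + 75915) = 1/(((-9012 - I*√95)*(-879) - 45358) + 75915) = 1/(((7921548 + 879*I*√95) - 45358) + 75915) = 1/((7876190 + 879*I*√95) + 75915) = 1/(7952105 + 879*I*√95)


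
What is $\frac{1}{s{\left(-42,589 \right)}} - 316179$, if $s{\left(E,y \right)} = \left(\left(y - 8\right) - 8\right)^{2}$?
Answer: $- \frac{103810734890}{328329} \approx -3.1618 \cdot 10^{5}$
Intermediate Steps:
$s{\left(E,y \right)} = \left(-16 + y\right)^{2}$ ($s{\left(E,y \right)} = \left(\left(-8 + y\right) - 8\right)^{2} = \left(-16 + y\right)^{2}$)
$\frac{1}{s{\left(-42,589 \right)}} - 316179 = \frac{1}{\left(-16 + 589\right)^{2}} - 316179 = \frac{1}{573^{2}} - 316179 = \frac{1}{328329} - 316179 = - \frac{103810734890}{328329}$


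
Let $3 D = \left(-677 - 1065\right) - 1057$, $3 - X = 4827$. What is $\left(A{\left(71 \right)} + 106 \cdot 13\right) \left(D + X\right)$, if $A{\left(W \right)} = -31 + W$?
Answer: $-8163426$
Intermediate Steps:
$X = -4824$ ($X = 3 - 4827 = -4824$)
$D = -933$ ($D = \frac{\left(-677 - 1065\right) - 1057}{3} = \frac{-1742 - 1057}{3} = \frac{1}{3} \left(-2799\right) = -933$)
$\left(A{\left(71 \right)} + 106 \cdot 13\right) \left(D + X\right) = \left(\left(-31 + 71\right) + 106 \cdot 13\right) \left(-933 - 4824\right) = \left(40 + 1378\right) \left(-5757\right) = 1418 \left(-5757\right) = -8163426$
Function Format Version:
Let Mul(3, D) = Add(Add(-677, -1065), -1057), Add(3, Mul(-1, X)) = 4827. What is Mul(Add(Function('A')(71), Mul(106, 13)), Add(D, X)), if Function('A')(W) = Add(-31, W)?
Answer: -8163426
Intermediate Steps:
X = -4824 (X = Add(3, Mul(-1, 4827)) = Add(3, -4827) = -4824)
D = -933 (D = Mul(Rational(1, 3), Add(Add(-677, -1065), -1057)) = Mul(Rational(1, 3), Add(-1742, -1057)) = Mul(Rational(1, 3), -2799) = -933)
Mul(Add(Function('A')(71), Mul(106, 13)), Add(D, X)) = Mul(Add(Add(-31, 71), Mul(106, 13)), Add(-933, -4824)) = Mul(Add(40, 1378), -5757) = Mul(1418, -5757) = -8163426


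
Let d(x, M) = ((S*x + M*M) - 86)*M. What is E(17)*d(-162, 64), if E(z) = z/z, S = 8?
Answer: 173696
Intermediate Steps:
E(z) = 1
d(x, M) = M*(-86 + M² + 8*x) (d(x, M) = ((8*x + M*M) - 86)*M = ((8*x + M²) - 86)*M = ((M² + 8*x) - 86)*M = (-86 + M² + 8*x)*M = M*(-86 + M² + 8*x))
E(17)*d(-162, 64) = 1*(64*(-86 + 64² + 8*(-162))) = 1*(64*(-86 + 4096 - 1296)) = 1*(64*2714) = 1*173696 = 173696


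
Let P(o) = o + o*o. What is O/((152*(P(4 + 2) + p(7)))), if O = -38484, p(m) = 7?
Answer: -9621/1862 ≈ -5.1670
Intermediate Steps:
P(o) = o + o²
O/((152*(P(4 + 2) + p(7)))) = -38484*1/(152*((4 + 2)*(1 + (4 + 2)) + 7)) = -38484*1/(152*(6*(1 + 6) + 7)) = -38484*1/(152*(6*7 + 7)) = -38484*1/(152*(42 + 7)) = -38484/(152*49) = -38484/7448 = -38484*1/7448 = -9621/1862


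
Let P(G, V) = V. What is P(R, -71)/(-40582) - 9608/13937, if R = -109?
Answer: -388922329/565591334 ≈ -0.68764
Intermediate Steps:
P(R, -71)/(-40582) - 9608/13937 = -71/(-40582) - 9608/13937 = -71*(-1/40582) - 9608*1/13937 = 71/40582 - 9608/13937 = -388922329/565591334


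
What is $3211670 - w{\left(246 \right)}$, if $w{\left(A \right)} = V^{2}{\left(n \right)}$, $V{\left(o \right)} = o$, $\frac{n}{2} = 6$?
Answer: $3211526$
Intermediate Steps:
$n = 12$ ($n = 2 \cdot 6 = 12$)
$w{\left(A \right)} = 144$ ($w{\left(A \right)} = 12^{2} = 144$)
$3211670 - w{\left(246 \right)} = 3211670 - 144 = 3211526$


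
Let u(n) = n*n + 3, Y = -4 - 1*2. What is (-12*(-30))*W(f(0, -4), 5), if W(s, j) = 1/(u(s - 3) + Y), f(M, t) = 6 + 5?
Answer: 360/61 ≈ 5.9016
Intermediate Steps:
Y = -6 (Y = -4 - 2 = -6)
f(M, t) = 11
u(n) = 3 + n**2 (u(n) = n**2 + 3 = 3 + n**2)
W(s, j) = 1/(-3 + (-3 + s)**2) (W(s, j) = 1/((3 + (s - 3)**2) - 6) = 1/((3 + (-3 + s)**2) - 6) = 1/(-3 + (-3 + s)**2))
(-12*(-30))*W(f(0, -4), 5) = (-12*(-30))/(-3 + (-3 + 11)**2) = 360/(-3 + 8**2) = 360/(-3 + 64) = 360/61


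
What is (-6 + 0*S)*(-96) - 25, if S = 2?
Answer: 551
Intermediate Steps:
(-6 + 0*S)*(-96) - 25 = (-6 + 0*2)*(-96) - 25 = (-6 + 0)*(-96) - 25 = -6*(-96) - 25 = 576 - 25 = 551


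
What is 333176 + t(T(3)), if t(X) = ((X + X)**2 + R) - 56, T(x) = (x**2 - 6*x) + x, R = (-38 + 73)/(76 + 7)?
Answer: 27660947/83 ≈ 3.3326e+5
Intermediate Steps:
R = 35/83 ≈ 0.42169
T(x) = x**2 - 5*x
t(X) = -4613/83 + 4*X**2 (t(X) = ((X + X)**2 + 35/83) - 56 = ((2*X)**2 + 35/83) - 56 = (4*X**2 + 35/83) - 56 = (35/83 + 4*X**2) - 56 = -4613/83 + 4*X**2)
333176 + t(T(3)) = 333176 + (-4613/83 + 4*(3*(-5 + 3))**2) = 333176 + (-4613/83 + 4*(3*(-2))**2) = 333176 + (-4613/83 + 4*(-6)**2) = 333176 + (-4613/83 + 4*36) = 333176 + (-4613/83 + 144) = 333176 + 7339/83 = 27660947/83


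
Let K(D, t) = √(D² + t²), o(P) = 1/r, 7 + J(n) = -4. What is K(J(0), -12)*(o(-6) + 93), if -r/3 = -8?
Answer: 2233*√265/24 ≈ 1514.6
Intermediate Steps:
J(n) = -11 (J(n) = -7 - 4 = -11)
r = 24 (r = -3*(-8) = 24)
o(P) = 1/24
K(J(0), -12)*(o(-6) + 93) = √((-11)² + (-12)²)*(1/24 + 93) = √(121 + 144)*(2233/24) = √265*(2233/24) = 2233*√265/24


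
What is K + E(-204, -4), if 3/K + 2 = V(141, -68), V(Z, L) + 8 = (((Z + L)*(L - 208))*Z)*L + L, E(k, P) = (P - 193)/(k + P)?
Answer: 6342708831/6696870128 ≈ 0.94711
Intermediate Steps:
E(k, P) = (-193 + P)/(P + k)
V(Z, L) = -8 + L + L*Z*(-208 + L)*(L + Z) (V(Z, L) = -8 + ((((Z + L)*(L - 208))*Z)*L + L) = -8 + ((((L + Z)*(-208 + L))*Z)*L + L) = -8 + ((((-208 + L)*(L + Z))*Z)*L + L) = -8 + ((Z*(-208 + L)*(L + Z))*L + L) = -8 + (L*Z*(-208 + L)*(L + Z) + L) = -8 + (L + L*Z*(-208 + L)*(L + Z)) = -8 + L + L*Z*(-208 + L)*(L + Z))
K = 1/64392982 (K = 3/(-2 + (-8 - 68 + 141*(-68)**3 + (-68)**2*141**2 - 208*(-68)*141**2 - 208*141*(-68)**2)) = 3/(-2 + (-8 - 68 + 141*(-314432) + 4624*19881 - 208*(-68)*19881 - 208*141*4624)) = 3/(-2 + (-8 - 68 - 44334912 + 91929744 + 281196864 - 135612672)) = 3/(-2 + 193178948) = 3/193178946 = 3*(1/193178946) = 1/64392982 ≈ 1.5530e-8)
K + E(-204, -4) = 1/64392982 + (-193 - 4)/(-4 - 204) = 1/64392982 - 197/(-208) = 1/64392982 - 1/208*(-197) = 1/64392982 + 197/208 = 6342708831/6696870128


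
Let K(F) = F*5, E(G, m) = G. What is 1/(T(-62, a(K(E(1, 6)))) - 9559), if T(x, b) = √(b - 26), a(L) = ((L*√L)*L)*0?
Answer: -9559/91374507 - I*√26/91374507 ≈ -0.00010461 - 5.5804e-8*I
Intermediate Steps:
K(F) = 5*F
a(L) = 0 (a(L) = (L^(3/2)*L)*0 = L^(5/2)*0 = 0)
T(x, b) = √(-26 + b)
1/(T(-62, a(K(E(1, 6)))) - 9559) = 1/(√(-26 + 0) - 9559) = 1/(√(-26) - 9559) = 1/(I*√26 - 9559) = 1/(-9559 + I*√26)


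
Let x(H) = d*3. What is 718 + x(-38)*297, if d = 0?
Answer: 718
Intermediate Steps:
x(H) = 0 (x(H) = 0*3 = 0)
718 + x(-38)*297 = 718 + 0*297 = 718 + 0 = 718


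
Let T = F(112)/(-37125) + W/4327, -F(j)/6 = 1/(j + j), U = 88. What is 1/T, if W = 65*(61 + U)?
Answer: 5997222000/13423414327 ≈ 0.44677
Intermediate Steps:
F(j) = -3/j (F(j) = -6/(j + j) = -6*1/(2*j) = -3/j)
W = 9685 (W = 65*(61 + 88) = 65*149 = 9685)
T = 13423414327/5997222000 (T = -3/112/(-37125) + 9685/4327 = -3*1/112*(-1/37125) + 9685*(1/4327) = -3/112*(-1/37125) + 9685/4327 = 1/1386000 + 9685/4327 = 13423414327/5997222000 ≈ 2.2383)
1/T = 1/(13423414327/5997222000) = 5997222000/13423414327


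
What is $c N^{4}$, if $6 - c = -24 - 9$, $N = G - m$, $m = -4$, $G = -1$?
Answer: $3159$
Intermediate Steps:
$N = 3$ ($N = -1 - -4 = -1 + 4 = 3$)
$c = 39$ ($c = 6 - \left(-24 - 9\right) = 6 - -33 = 6 + 33 = 39$)
$c N^{4} = 39 \cdot 3^{4} = 39 \cdot 81 = 3159$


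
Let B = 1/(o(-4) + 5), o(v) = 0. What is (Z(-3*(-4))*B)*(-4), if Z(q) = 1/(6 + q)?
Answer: -2/45 ≈ -0.044444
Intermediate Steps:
B = ⅕ (B = 1/(0 + 5) = 1/5 = ⅕ ≈ 0.20000)
(Z(-3*(-4))*B)*(-4) = ((⅕)/(6 - 3*(-4)))*(-4) = ((⅕)/(6 + 12))*(-4) = ((⅕)/18)*(-4) = ((1/18)*(⅕))*(-4) = (1/90)*(-4) = -2/45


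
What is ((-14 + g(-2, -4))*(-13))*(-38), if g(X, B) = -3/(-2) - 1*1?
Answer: -6669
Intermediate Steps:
g(X, B) = ½ (g(X, B) = -3*(-½) - 1 = 3/2 - 1 = ½)
((-14 + g(-2, -4))*(-13))*(-38) = ((-14 + ½)*(-13))*(-38) = -27/2*(-13)*(-38) = (351/2)*(-38) = -6669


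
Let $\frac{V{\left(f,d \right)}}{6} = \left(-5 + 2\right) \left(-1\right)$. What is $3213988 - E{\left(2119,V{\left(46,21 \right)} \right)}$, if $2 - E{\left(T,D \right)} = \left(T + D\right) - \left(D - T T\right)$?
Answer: $7706266$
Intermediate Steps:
$V{\left(f,d \right)} = 18$ ($V{\left(f,d \right)} = 6 \left(-5 + 2\right) \left(-1\right) = 6 \left(\left(-3\right) \left(-1\right)\right) = 6 \cdot 3 = 18$)
$E{\left(T,D \right)} = 2 - T - T^{2}$ ($E{\left(T,D \right)} = 2 - \left(\left(T + D\right) - \left(D - T T\right)\right) = 2 - \left(\left(D + T\right) - \left(D - T^{2}\right)\right) = 2 - \left(T + T^{2}\right) = 2 - T - T^{2}$)
$3213988 - E{\left(2119,V{\left(46,21 \right)} \right)} = 3213988 - \left(2 - 2119 - 2119^{2}\right) = 3213988 - \left(2 - 2119 - 4490161\right) = 3213988 - -4492278 = 3213988 + 4492278 = 7706266$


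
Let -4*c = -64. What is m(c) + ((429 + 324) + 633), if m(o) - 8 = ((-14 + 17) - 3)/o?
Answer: 1394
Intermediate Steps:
c = 16 (c = -1/4*(-64) = 16)
m(o) = 8 (m(o) = 8 + ((-14 + 17) - 3)/o = 8 + (3 - 3)/o = 8 + 0/o = 8 + 0 = 8)
m(c) + ((429 + 324) + 633) = 8 + ((429 + 324) + 633) = 8 + (753 + 633) = 8 + 1386 = 1394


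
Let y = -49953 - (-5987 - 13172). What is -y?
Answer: 30794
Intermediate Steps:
y = -30794 (y = -49953 - 1*(-19159) = -49953 + 19159 = -30794)
-y = -1*(-30794) = 30794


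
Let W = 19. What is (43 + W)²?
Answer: 3844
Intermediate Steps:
(43 + W)² = (43 + 19)² = 62² = 3844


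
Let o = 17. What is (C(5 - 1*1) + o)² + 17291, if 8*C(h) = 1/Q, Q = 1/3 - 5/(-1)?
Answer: 288043785/16384 ≈ 17581.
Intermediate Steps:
Q = 16/3 (Q = 1*(⅓) - 5*(-1) = ⅓ + 5 = 16/3 ≈ 5.3333)
C(h) = 3/128 (C(h) = 1/(8*(16/3)) = (⅛)*(3/16) = 3/128)
(C(5 - 1*1) + o)² + 17291 = (3/128 + 17)² + 17291 = (2179/128)² + 17291 = 4748041/16384 + 17291 = 288043785/16384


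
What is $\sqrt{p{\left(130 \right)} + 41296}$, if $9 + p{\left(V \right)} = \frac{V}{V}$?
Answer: $2 \sqrt{10322} \approx 203.19$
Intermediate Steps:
$p{\left(V \right)} = -8$ ($p{\left(V \right)} = -9 + \frac{V}{V} = -9 + 1 = -8$)
$\sqrt{p{\left(130 \right)} + 41296} = \sqrt{-8 + 41296} = \sqrt{41288} = 2 \sqrt{10322}$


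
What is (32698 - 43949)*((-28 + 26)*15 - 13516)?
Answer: 152406046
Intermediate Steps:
(32698 - 43949)*((-28 + 26)*15 - 13516) = -11251*(-2*15 - 13516) = -11251*(-30 - 13516) = -11251*(-13546) = 152406046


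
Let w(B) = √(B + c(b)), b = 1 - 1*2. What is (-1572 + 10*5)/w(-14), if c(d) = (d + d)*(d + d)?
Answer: 761*I*√10/5 ≈ 481.3*I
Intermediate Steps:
b = -1 (b = 1 - 2 = -1)
c(d) = 4*d² (c(d) = (2*d)*(2*d) = 4*d²)
w(B) = √(4 + B) (w(B) = √(B + 4*(-1)²) = √(B + 4*1) = √(B + 4) = √(4 + B))
(-1572 + 10*5)/w(-14) = (-1572 + 10*5)/(√(4 - 14)) = (-1572 + 50)/(√(-10)) = -1522*(-I*√10/10) = -(-761)*I*√10/5 = 761*I*√10/5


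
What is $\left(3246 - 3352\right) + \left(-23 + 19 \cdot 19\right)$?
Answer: $232$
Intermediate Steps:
$\left(3246 - 3352\right) + \left(-23 + 19 \cdot 19\right) = -106 + \left(-23 + 361\right) = -106 + 338 = 232$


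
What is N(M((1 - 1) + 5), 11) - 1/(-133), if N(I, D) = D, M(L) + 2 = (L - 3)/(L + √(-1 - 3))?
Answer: 1464/133 ≈ 11.008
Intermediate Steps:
M(L) = -2 + (-3 + L)/(L + 2*I) (M(L) = -2 + (L - 3)/(L + √(-1 - 3)) = -2 + (-3 + L)/(L + √(-4)) = -2 + (-3 + L)/(L + 2*I))
N(M((1 - 1) + 5), 11) - 1/(-133) = 11 - 1/(-133) = 11 - 1*(-1/133) = 11 + 1/133 = 1464/133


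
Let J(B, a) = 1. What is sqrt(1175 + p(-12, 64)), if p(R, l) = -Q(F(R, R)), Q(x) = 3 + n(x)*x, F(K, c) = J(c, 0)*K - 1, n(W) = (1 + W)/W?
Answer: 4*sqrt(74) ≈ 34.409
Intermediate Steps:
n(W) = (1 + W)/W
F(K, c) = -1 + K (F(K, c) = 1*K - 1 = K - 1 = -1 + K)
Q(x) = 4 + x (Q(x) = 3 + ((1 + x)/x)*x = 3 + (1 + x) = 4 + x)
p(R, l) = -3 - R (p(R, l) = -(4 + (-1 + R)) = -(3 + R) = -3 - R)
sqrt(1175 + p(-12, 64)) = sqrt(1175 + (-3 - 1*(-12))) = sqrt(1175 + (-3 + 12)) = sqrt(1175 + 9) = sqrt(1184) = 4*sqrt(74)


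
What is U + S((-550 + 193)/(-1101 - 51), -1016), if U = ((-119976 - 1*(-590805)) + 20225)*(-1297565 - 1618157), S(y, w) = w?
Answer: -1431776952004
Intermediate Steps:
U = -1431776950988 (U = ((-119976 + 590805) + 20225)*(-2915722) = (470829 + 20225)*(-2915722) = 491054*(-2915722) = -1431776950988)
U + S((-550 + 193)/(-1101 - 51), -1016) = -1431776950988 - 1016 = -1431776952004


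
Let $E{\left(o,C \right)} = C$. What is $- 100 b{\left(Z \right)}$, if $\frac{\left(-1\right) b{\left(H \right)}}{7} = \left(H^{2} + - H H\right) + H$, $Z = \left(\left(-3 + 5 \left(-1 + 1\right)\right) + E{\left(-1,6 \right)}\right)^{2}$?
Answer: $6300$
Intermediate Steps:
$Z = 9$ ($Z = \left(\left(-3 + 5 \left(-1 + 1\right)\right) + 6\right)^{2} = \left(\left(-3 + 5 \cdot 0\right) + 6\right)^{2} = \left(\left(-3 + 0\right) + 6\right)^{2} = \left(-3 + 6\right)^{2} = 3^{2} = 9$)
$b{\left(H \right)} = - 7 H$ ($b{\left(H \right)} = - 7 \left(\left(H^{2} + - H H\right) + H\right) = - 7 \left(\left(H^{2} - H^{2}\right) + H\right) = - 7 \left(0 + H\right) = - 7 H$)
$- 100 b{\left(Z \right)} = - 100 \left(\left(-7\right) 9\right) = \left(-100\right) \left(-63\right) = 6300$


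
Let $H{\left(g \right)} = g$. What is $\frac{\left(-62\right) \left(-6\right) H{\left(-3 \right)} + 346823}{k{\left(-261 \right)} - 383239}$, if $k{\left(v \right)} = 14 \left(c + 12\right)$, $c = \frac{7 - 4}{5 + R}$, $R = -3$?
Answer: $- \frac{345707}{383050} \approx -0.90251$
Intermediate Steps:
$c = \frac{3}{2}$ ($c = \frac{7 - 4}{5 - 3} = \frac{3}{2} \approx 1.5$)
$k{\left(v \right)} = 189$ ($k{\left(v \right)} = 14 \left(\frac{3}{2} + 12\right) = 14 \cdot \frac{27}{2} = 189$)
$\frac{\left(-62\right) \left(-6\right) H{\left(-3 \right)} + 346823}{k{\left(-261 \right)} - 383239} = \frac{\left(-62\right) \left(-6\right) \left(-3\right) + 346823}{189 - 383239} = \frac{372 \left(-3\right) + 346823}{-383050} = \left(-1116 + 346823\right) \left(- \frac{1}{383050}\right) = 345707 \left(- \frac{1}{383050}\right) = - \frac{345707}{383050}$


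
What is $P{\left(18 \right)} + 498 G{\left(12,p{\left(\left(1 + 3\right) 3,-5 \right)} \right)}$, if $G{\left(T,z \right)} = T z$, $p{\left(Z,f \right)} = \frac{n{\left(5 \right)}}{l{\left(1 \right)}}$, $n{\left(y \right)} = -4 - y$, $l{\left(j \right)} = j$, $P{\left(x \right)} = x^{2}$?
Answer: $-53460$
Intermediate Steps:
$p{\left(Z,f \right)} = -9$ ($p{\left(Z,f \right)} = \frac{-4 - 5}{1} = \left(-4 - 5\right) 1 = \left(-9\right) 1 = -9$)
$P{\left(18 \right)} + 498 G{\left(12,p{\left(\left(1 + 3\right) 3,-5 \right)} \right)} = 18^{2} + 498 \cdot 12 \left(-9\right) = 324 + 498 \left(-108\right) = 324 - 53784 = -53460$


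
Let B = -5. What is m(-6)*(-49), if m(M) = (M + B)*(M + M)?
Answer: -6468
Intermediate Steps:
m(M) = 2*M*(-5 + M) (m(M) = (M - 5)*(M + M) = (-5 + M)*(2*M) = 2*M*(-5 + M))
m(-6)*(-49) = (2*(-6)*(-5 - 6))*(-49) = (2*(-6)*(-11))*(-49) = 132*(-49) = -6468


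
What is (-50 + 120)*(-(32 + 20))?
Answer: -3640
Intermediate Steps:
(-50 + 120)*(-(32 + 20)) = 70*(-1*52) = 70*(-52) = -3640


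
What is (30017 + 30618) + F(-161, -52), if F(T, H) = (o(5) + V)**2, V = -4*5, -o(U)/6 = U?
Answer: 63135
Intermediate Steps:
o(U) = -6*U
V = -20
F(T, H) = 2500 (F(T, H) = (-6*5 - 20)**2 = (-30 - 20)**2 = (-50)**2 = 2500)
(30017 + 30618) + F(-161, -52) = (30017 + 30618) + 2500 = 60635 + 2500 = 63135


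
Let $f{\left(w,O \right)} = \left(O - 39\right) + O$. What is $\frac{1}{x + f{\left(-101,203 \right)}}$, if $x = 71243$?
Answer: $\frac{1}{71610} \approx 1.3965 \cdot 10^{-5}$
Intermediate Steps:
$f{\left(w,O \right)} = -39 + 2 O$ ($f{\left(w,O \right)} = \left(-39 + O\right) + O = -39 + 2 O$)
$\frac{1}{x + f{\left(-101,203 \right)}} = \frac{1}{71243 + \left(-39 + 2 \cdot 203\right)} = \frac{1}{71243 + \left(-39 + 406\right)} = \frac{1}{71243 + 367} = \frac{1}{71610}$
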